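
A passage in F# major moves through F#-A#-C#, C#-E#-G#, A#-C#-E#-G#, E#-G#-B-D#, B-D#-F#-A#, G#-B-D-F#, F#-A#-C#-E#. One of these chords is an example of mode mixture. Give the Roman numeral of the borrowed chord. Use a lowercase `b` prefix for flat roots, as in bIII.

iiø7

F# major has the diatonic set F#, G#m, A#m, B, C#, D#m, E#dim. F#–A#–C# = F#, C#–E#–G# = C#, A#–C#–E#–G# = A#m7, E#–G#–B–D# = E#m7b5, B–D#–F#–A# = Bmaj7 and F#–A#–C#–E# = F#maj7 are all diatonic. But G#–B–D–F# is foreign: the diatonic ii on degree 2 is G#m, whereas G#m7b5 comes from F# minor. It is labeled iiø7.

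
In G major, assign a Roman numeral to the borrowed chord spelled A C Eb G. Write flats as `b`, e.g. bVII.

iiø7

The root A is the diatonic 2nd degree of G major; the borrowing shows in the chord quality. Diatonically G major has Am (ii) on that degree; A–C–Eb–G is instead the half-diminished-seventh chord native to G minor, so it takes the label iiø7.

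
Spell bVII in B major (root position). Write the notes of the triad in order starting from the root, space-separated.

A C# E

bVII is built on the lowered scale degree 7. In B major degree 7 is A#; lowered it becomes A. In B minor the chord on A is A–C#–E.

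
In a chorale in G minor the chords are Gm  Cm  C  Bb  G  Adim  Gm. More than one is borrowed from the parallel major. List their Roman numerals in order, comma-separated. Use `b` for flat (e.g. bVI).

In G minor (with V from harmonic minor) the diatonic chords are Gm, Adim, Bb, Cm, D, Eb, F. Gm, Cm, Bb and Adim all belong to that set. But C (C–E–G) is foreign: the diatonic iv on degree 4 is Cm, whereas C comes from G major. It is labeled IV. G (G–B–D) doesn't fit — on degree 1 G minor would have Gm (i). G is the degree-1 chord of G major, so it is the borrowed I.

IV, I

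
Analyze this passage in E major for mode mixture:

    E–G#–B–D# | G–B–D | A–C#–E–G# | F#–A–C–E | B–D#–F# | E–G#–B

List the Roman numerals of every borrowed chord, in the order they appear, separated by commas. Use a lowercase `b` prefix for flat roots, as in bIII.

The diatonic triads in E major are E, F#m, G#m, A, B, C#m, D#dim. Of the given chords, E–G#–B–D# = Emaj7, A–C#–E–G# = Amaj7, B–D#–F# = B and E–G#–B = E are diatonic. G–B–D is not: scale degree 3 in E major carries G#m (iii). In E minor the chord on that degree is G, so here it functions as bIII, borrowed from the parallel minor. F#–A–C–E doesn't fit — on degree 2 E major would have F#m (ii). F#m7b5 is the degree-2 chord of E minor, so it is the borrowed iiø7.

bIII, iiø7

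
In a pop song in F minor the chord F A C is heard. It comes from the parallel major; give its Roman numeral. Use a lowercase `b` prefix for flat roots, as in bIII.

I

The root F is the diatonic 1st degree of F minor; the borrowing shows in the chord quality. The diatonic chord on degree 1 would be Fm (i), but F–A–C is the major chord from F major. As a borrowed chord it is labeled I.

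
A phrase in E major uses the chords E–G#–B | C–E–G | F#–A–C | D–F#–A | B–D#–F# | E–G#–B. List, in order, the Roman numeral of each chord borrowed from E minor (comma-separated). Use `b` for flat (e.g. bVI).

The diatonic triads in E major are E, F#m, G#m, A, B, C#m, D#dim. E–G#–B = E and B–D#–F# = B both belong to that set. But C–E–G is foreign: the diatonic vi on degree 6 is C#m, whereas C comes from E minor. It is labeled bVI. F#–A–C doesn't fit — on degree 2 E major would have F#m (ii). F#dim is the degree-2 chord of E minor, so it is the borrowed ii°. D–F#–A doesn't fit — on degree 7 E major would have D#dim (vii°). D is the degree-7 chord of E minor, so it is the borrowed bVII.

bVI, ii°, bVII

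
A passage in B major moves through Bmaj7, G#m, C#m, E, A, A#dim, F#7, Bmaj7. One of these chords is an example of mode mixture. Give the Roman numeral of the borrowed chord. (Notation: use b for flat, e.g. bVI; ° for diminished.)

bVII

In B major the diatonic chords are B, C#m, D#m, E, F#, G#m, A#dim. Bmaj7, G#m, C#m, E, A#dim and F#7 all belong to that set. But A (A–C#–E) is foreign: the diatonic vii° on degree 7 is A#dim, whereas A comes from B minor. It is labeled bVII.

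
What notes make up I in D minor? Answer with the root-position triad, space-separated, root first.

I is built on scale degree 1, which is D in both D minor and its parallel. In D major the chord on D is D–F#–A.

D F# A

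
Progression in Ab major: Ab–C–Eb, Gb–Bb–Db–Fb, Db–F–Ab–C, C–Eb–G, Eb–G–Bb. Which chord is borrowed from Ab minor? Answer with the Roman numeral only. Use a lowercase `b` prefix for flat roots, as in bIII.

In Ab major the diatonic chords are Ab, Bbm, Cm, Db, Eb, Fm, Gdim. Of the given chords, Ab–C–Eb = Ab, Db–F–Ab–C = Dbmaj7, C–Eb–G = Cm and Eb–G–Bb = Eb are diatonic. Gb–Bb–Db–Fb is not: scale degree 7 in Ab major carries Gdim (vii°). In Ab minor the chord on that degree is Gb7, so here it functions as bVII7, borrowed from the parallel minor.

bVII7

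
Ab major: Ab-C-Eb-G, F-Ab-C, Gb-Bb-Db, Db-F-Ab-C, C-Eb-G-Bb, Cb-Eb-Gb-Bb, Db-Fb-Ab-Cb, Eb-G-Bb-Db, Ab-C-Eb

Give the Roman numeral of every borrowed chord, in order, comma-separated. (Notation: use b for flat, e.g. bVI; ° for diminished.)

The diatonic triads in Ab major are Ab, Bbm, Cm, Db, Eb, Fm, Gdim. Of the given chords, Ab–C–Eb–G = Abmaj7, F–Ab–C = Fm, Db–F–Ab–C = Dbmaj7, C–Eb–G–Bb = Cm7, Eb–G–Bb–Db = Eb7 and Ab–C–Eb = Ab are diatonic. Gb–Bb–Db doesn't fit — on degree 7 Ab major would have Gdim (vii°). Gb is the degree-7 chord of Ab minor, so it is the borrowed bVII. Cb–Eb–Gb–Bb is not: scale degree 3 in Ab major carries Cm (iii). In Ab minor the chord on that degree is Cbmaj7, so here it functions as bIIImaj7, borrowed from the parallel minor. Db–Fb–Ab–Cb doesn't fit — on degree 4 Ab major would have Db (IV). Dbm7 is the degree-4 chord of Ab minor, so it is the borrowed iv7.

bVII, bIIImaj7, iv7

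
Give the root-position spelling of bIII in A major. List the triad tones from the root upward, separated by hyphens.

C-E-G

The root of bIII is the lowered 3rd degree: C# becomes C. Stacking thirds in A minor on C gives C–E–G.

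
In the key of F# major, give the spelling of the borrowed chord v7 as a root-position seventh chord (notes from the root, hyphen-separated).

The root, C#, is scale degree 5 — the same note in F# major and F# minor; only the chord quality changes. In F# minor the chord on C# is C#–E–G#–B.

C#-E-G#-B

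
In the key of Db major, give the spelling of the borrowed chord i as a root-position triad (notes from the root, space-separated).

Db Fb Ab

i is built on scale degree 1, which is Db in both Db major and its parallel. Stacking thirds in Db minor on Db gives Db–Fb–Ab.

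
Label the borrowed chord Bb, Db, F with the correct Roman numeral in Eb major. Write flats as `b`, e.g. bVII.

The root Bb is the diatonic 5th degree of Eb major; the borrowing shows in the chord quality. The diatonic chord on degree 5 would be Bb (V), but Bb–Db–F is the minor chord from Eb minor. As a borrowed chord it is labeled v.

v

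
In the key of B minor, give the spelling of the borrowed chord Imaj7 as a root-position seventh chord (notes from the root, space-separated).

B D# F# A#

The root, B, is scale degree 1 — the same note in B minor and B major; only the chord quality changes. In B major the chord on B is B–D#–F#–A#.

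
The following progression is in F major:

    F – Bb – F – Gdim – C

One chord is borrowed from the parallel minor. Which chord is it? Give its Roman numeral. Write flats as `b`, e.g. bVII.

In F major the diatonic chords are F, Gm, Am, Bb, C, Dm, Edim. Of the given chords, F, Bb and C are diatonic. Gdim (G–Bb–Db) is not: scale degree 2 in F major carries Gm (ii). In F minor the chord on that degree is Gdim, so here it functions as ii°, borrowed from the parallel minor.

ii°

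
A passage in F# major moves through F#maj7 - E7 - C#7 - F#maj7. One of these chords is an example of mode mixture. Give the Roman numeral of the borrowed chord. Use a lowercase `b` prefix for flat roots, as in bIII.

The diatonic triads in F# major are F#, G#m, A#m, B, C#, D#m, E#dim. Of the given chords, F#maj7 and C#7 are diatonic. E7 (E–G#–B–D) is not: scale degree 7 in F# major carries E#dim (vii°). In F# minor the chord on that degree is E7, so here it functions as bVII7, borrowed from the parallel minor.

bVII7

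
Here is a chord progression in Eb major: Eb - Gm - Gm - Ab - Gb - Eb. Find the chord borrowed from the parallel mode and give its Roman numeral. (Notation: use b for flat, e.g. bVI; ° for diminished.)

The diatonic triads in Eb major are Eb, Fm, Gm, Ab, Bb, Cm, Ddim. Eb, Gm and Ab all belong to that set. But Gb (Gb–Bb–Db) is foreign: the diatonic iii on degree 3 is Gm, whereas Gb comes from Eb minor. It is labeled bIII.

bIII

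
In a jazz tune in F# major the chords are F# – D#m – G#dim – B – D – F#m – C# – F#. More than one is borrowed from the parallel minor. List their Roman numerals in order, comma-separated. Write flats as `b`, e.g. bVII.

ii°, bVI, i

In F# major the diatonic chords are F#, G#m, A#m, B, C#, D#m, E#dim. F#, D#m, B and C# all belong to that set. G#dim (G#–B–D) doesn't fit — on degree 2 F# major would have G#m (ii). G#dim is the degree-2 chord of F# minor, so it is the borrowed ii°. D (D–F#–A) is not: scale degree 6 in F# major carries D#m (vi). In F# minor the chord on that degree is D, so here it functions as bVI, borrowed from the parallel minor. But F#m (F#–A–C#) is foreign: the diatonic I on degree 1 is F#, whereas F#m comes from F# minor. It is labeled i.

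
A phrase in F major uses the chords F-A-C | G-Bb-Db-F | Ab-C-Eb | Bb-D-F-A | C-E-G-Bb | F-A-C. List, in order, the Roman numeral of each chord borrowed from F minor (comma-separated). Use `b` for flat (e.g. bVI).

The diatonic triads in F major are F, Gm, Am, Bb, C, Dm, Edim. F–A–C = F, Bb–D–F–A = Bbmaj7 and C–E–G–Bb = C7 all belong to that set. G–Bb–Db–F is not: scale degree 2 in F major carries Gm (ii). In F minor the chord on that degree is Gm7b5, so here it functions as iiø7, borrowed from the parallel minor. Ab–C–Eb is not: scale degree 3 in F major carries Am (iii). In F minor the chord on that degree is Ab, so here it functions as bIII, borrowed from the parallel minor.

iiø7, bIII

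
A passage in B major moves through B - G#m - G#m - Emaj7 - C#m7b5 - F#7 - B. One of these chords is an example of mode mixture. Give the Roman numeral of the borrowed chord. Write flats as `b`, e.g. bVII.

iiø7

The diatonic triads in B major are B, C#m, D#m, E, F#, G#m, A#dim. Of the given chords, B, G#m, Emaj7 and F#7 are diatonic. But C#m7b5 (C#–E–G–B) is foreign: the diatonic ii on degree 2 is C#m, whereas C#m7b5 comes from B minor. It is labeled iiø7.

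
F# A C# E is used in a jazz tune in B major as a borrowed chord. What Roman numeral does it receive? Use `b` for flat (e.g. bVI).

The root F# is the diatonic 5th degree of B major; the borrowing shows in the chord quality. Diatonically B major has F# (V) on that degree; F#–A–C#–E is instead the minor-seventh chord native to B minor, so it takes the label v7.

v7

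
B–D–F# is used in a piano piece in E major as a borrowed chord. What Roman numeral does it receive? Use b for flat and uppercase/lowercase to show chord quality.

B is scale degree 5 in E major. The diatonic chord on degree 5 would be B (V), but B–D–F# is the minor chord from E minor. As a borrowed chord it is labeled v.

v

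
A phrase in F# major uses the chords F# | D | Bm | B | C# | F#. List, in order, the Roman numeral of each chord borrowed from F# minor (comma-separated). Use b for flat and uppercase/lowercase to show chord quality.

bVI, iv

In F# major the diatonic chords are F#, G#m, A#m, B, C#, D#m, E#dim. Of the given chords, F#, B and C# are diatonic. D (D–F#–A) doesn't fit — on degree 6 F# major would have D#m (vi). D is the degree-6 chord of F# minor, so it is the borrowed bVI. But Bm (B–D–F#) is foreign: the diatonic IV on degree 4 is B, whereas Bm comes from F# minor. It is labeled iv.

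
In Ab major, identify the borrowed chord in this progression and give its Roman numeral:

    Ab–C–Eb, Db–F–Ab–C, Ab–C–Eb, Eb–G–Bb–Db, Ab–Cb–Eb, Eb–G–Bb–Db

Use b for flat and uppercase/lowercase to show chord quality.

The diatonic triads in Ab major are Ab, Bbm, Cm, Db, Eb, Fm, Gdim. Ab–C–Eb = Ab, Db–F–Ab–C = Dbmaj7 and Eb–G–Bb–Db = Eb7 all belong to that set. Ab–Cb–Eb is not: scale degree 1 in Ab major carries Ab (I). In Ab minor the chord on that degree is Abm, so here it functions as i, borrowed from the parallel minor.

i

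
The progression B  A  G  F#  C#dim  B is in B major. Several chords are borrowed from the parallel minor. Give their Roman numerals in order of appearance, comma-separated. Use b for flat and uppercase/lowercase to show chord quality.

bVII, bVI, ii°

The diatonic triads in B major are B, C#m, D#m, E, F#, G#m, A#dim. B and F# both belong to that set. A (A–C#–E) is not: scale degree 7 in B major carries A#dim (vii°). In B minor the chord on that degree is A, so here it functions as bVII, borrowed from the parallel minor. G (G–B–D) is not: scale degree 6 in B major carries G#m (vi). In B minor the chord on that degree is G, so here it functions as bVI, borrowed from the parallel minor. C#dim (C#–E–G) doesn't fit — on degree 2 B major would have C#m (ii). C#dim is the degree-2 chord of B minor, so it is the borrowed ii°.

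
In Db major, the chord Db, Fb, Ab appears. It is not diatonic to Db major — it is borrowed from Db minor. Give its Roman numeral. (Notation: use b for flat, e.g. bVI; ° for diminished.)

The root Db is the diatonic 1st degree of Db major; the borrowing shows in the chord quality. The diatonic chord on degree 1 would be Db (I), but Db–Fb–Ab is the minor chord from Db minor. As a borrowed chord it is labeled i.

i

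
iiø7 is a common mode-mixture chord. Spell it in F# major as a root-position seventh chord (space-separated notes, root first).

G# B D F#

iiø7 is built on scale degree 2, which is G# in both F# major and its parallel. Stacking thirds in F# minor on G# gives G#–B–D–F#.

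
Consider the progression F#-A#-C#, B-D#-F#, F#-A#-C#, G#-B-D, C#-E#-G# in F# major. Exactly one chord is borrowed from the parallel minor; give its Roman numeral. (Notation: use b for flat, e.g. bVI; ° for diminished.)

ii°

In F# major the diatonic chords are F#, G#m, A#m, B, C#, D#m, E#dim. F#–A#–C# = F#, B–D#–F# = B and C#–E#–G# = C# all belong to that set. G#–B–D doesn't fit — on degree 2 F# major would have G#m (ii). G#dim is the degree-2 chord of F# minor, so it is the borrowed ii°.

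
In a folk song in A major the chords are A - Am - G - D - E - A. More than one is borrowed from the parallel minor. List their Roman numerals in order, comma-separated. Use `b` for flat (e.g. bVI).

i, bVII

In A major the diatonic chords are A, Bm, C#m, D, E, F#m, G#dim. A, D and E all belong to that set. But Am (A–C–E) is foreign: the diatonic I on degree 1 is A, whereas Am comes from A minor. It is labeled i. G (G–B–D) is not: scale degree 7 in A major carries G#dim (vii°). In A minor the chord on that degree is G, so here it functions as bVII, borrowed from the parallel minor.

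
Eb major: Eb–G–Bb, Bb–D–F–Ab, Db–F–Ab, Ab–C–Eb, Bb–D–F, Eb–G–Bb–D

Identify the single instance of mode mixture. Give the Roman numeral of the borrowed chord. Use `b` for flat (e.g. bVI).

In Eb major the diatonic chords are Eb, Fm, Gm, Ab, Bb, Cm, Ddim. Eb–G–Bb = Eb, Bb–D–F–Ab = Bb7, Ab–C–Eb = Ab, Bb–D–F = Bb and Eb–G–Bb–D = Ebmaj7 are all diatonic. Db–F–Ab doesn't fit — on degree 7 Eb major would have Ddim (vii°). Db is the degree-7 chord of Eb minor, so it is the borrowed bVII.

bVII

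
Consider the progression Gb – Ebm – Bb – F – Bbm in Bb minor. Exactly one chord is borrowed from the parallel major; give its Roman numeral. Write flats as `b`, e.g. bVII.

I

In Bb minor (with V from harmonic minor) the diatonic chords are Bbm, Cdim, Db, Ebm, F, Gb, Ab. Of the given chords, Gb, Ebm, F and Bbm are diatonic. But Bb (Bb–D–F) is foreign: the diatonic i on degree 1 is Bbm, whereas Bb comes from Bb major. It is labeled I.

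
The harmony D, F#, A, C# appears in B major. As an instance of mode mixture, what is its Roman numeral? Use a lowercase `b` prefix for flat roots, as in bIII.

bIIImaj7

D is the lowered form of scale degree 3 in B major (the diatonic degree 3 is D#). The diatonic chord on degree 3 would be D#m (iii), but D–F#–A–C# is the major-seventh chord from B minor. As a borrowed chord it is labeled bIIImaj7.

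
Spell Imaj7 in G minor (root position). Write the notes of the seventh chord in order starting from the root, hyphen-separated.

G-B-D-F#

The root, G, is scale degree 1 — the same note in G minor and G major; only the chord quality changes. In G major the chord on G is G–B–D–F#.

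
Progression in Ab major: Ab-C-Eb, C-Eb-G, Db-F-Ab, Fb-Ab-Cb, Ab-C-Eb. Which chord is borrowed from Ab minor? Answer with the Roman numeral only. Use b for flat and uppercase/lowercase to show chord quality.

The diatonic triads in Ab major are Ab, Bbm, Cm, Db, Eb, Fm, Gdim. Of the given chords, Ab–C–Eb = Ab, C–Eb–G = Cm and Db–F–Ab = Db are diatonic. But Fb–Ab–Cb is foreign: the diatonic vi on degree 6 is Fm, whereas Fb comes from Ab minor. It is labeled bVI.

bVI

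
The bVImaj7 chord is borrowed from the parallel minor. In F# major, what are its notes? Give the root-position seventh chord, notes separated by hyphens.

bVImaj7 is built on the lowered scale degree 6. In F# major degree 6 is D#; lowered it becomes D. Stacking thirds in F# minor on D gives D–F#–A–C#.

D-F#-A-C#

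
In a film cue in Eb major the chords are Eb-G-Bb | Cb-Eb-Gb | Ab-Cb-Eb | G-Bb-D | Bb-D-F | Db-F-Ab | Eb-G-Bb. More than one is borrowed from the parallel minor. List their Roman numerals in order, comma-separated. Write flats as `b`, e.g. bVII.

In Eb major the diatonic chords are Eb, Fm, Gm, Ab, Bb, Cm, Ddim. Eb–G–Bb = Eb, G–Bb–D = Gm and Bb–D–F = Bb all belong to that set. Cb–Eb–Gb doesn't fit — on degree 6 Eb major would have Cm (vi). Cb is the degree-6 chord of Eb minor, so it is the borrowed bVI. Ab–Cb–Eb is not: scale degree 4 in Eb major carries Ab (IV). In Eb minor the chord on that degree is Abm, so here it functions as iv, borrowed from the parallel minor. But Db–F–Ab is foreign: the diatonic vii° on degree 7 is Ddim, whereas Db comes from Eb minor. It is labeled bVII.

bVI, iv, bVII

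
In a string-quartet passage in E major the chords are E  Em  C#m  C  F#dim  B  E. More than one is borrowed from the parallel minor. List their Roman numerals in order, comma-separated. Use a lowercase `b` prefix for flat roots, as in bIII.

i, bVI, ii°

The diatonic triads in E major are E, F#m, G#m, A, B, C#m, D#dim. E, C#m and B all belong to that set. Em (E–G–B) doesn't fit — on degree 1 E major would have E (I). Em is the degree-1 chord of E minor, so it is the borrowed i. But C (C–E–G) is foreign: the diatonic vi on degree 6 is C#m, whereas C comes from E minor. It is labeled bVI. F#dim (F#–A–C) is not: scale degree 2 in E major carries F#m (ii). In E minor the chord on that degree is F#dim, so here it functions as ii°, borrowed from the parallel minor.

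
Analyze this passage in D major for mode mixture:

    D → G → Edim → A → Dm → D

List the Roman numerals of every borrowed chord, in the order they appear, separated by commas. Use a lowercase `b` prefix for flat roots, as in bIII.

The diatonic triads in D major are D, Em, F#m, G, A, Bm, C#dim. Of the given chords, D, G and A are diatonic. But Edim (E–G–Bb) is foreign: the diatonic ii on degree 2 is Em, whereas Edim comes from D minor. It is labeled ii°. But Dm (D–F–A) is foreign: the diatonic I on degree 1 is D, whereas Dm comes from D minor. It is labeled i.

ii°, i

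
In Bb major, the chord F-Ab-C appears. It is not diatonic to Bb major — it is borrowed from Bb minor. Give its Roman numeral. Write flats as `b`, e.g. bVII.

The root F is the diatonic 5th degree of Bb major; the borrowing shows in the chord quality. The diatonic chord on degree 5 would be F (V), but F–Ab–C is the minor chord from Bb minor. As a borrowed chord it is labeled v.

v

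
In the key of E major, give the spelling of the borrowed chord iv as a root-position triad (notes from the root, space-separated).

The root, A, is scale degree 4 — the same note in E major and E minor; only the chord quality changes. Stacking thirds in E minor on A gives A–C–E.

A C E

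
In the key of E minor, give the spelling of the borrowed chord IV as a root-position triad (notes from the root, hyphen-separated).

The root, A, is scale degree 4 — the same note in E minor and E major; only the chord quality changes. In E major the chord on A is A–C#–E.

A-C#-E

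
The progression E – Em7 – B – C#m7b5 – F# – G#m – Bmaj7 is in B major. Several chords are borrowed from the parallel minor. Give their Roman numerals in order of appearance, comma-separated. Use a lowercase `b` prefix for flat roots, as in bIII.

B major has the diatonic set B, C#m, D#m, E, F#, G#m, A#dim. E, B, F#, G#m and Bmaj7 are all diatonic. Em7 (E–G–B–D) doesn't fit — on degree 4 B major would have E (IV). Em7 is the degree-4 chord of B minor, so it is the borrowed iv7. C#m7b5 (C#–E–G–B) doesn't fit — on degree 2 B major would have C#m (ii). C#m7b5 is the degree-2 chord of B minor, so it is the borrowed iiø7.

iv7, iiø7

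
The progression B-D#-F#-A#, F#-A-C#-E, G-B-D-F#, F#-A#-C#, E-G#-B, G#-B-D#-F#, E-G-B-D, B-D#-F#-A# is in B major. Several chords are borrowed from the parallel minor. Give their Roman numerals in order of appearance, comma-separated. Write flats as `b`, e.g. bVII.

In B major the diatonic chords are B, C#m, D#m, E, F#, G#m, A#dim. B–D#–F#–A# = Bmaj7, F#–A#–C# = F#, E–G#–B = E and G#–B–D#–F# = G#m7 are all diatonic. F#–A–C#–E doesn't fit — on degree 5 B major would have F# (V). F#m7 is the degree-5 chord of B minor, so it is the borrowed v7. G–B–D–F# is not: scale degree 6 in B major carries G#m (vi). In B minor the chord on that degree is Gmaj7, so here it functions as bVImaj7, borrowed from the parallel minor. But E–G–B–D is foreign: the diatonic IV on degree 4 is E, whereas Em7 comes from B minor. It is labeled iv7.

v7, bVImaj7, iv7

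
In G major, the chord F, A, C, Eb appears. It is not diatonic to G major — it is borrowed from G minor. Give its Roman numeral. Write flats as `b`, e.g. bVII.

The root F is the lowered 7th scale degree — diatonically G major has F# there. The diatonic chord on degree 7 would be F#dim (vii°), but F–A–C–Eb is the dominant-seventh chord from G minor. As a borrowed chord it is labeled bVII7.

bVII7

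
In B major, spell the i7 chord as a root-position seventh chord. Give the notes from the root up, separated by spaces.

i7 is built on scale degree 1, which is B in both B major and its parallel. In B minor the chord on B is B–D–F#–A.

B D F# A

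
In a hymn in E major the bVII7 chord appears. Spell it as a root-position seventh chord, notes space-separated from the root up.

D F# A C

Scale degree 7 in E major is D#. bVII7 uses the lowered form, D, taken from E minor. Building the dominant-seventh chord from the parallel minor on D: D–F#–A–C.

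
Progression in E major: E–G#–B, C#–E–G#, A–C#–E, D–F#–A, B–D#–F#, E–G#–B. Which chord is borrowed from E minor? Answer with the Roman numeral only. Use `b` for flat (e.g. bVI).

bVII

The diatonic triads in E major are E, F#m, G#m, A, B, C#m, D#dim. E–G#–B = E, C#–E–G# = C#m, A–C#–E = A and B–D#–F# = B all belong to that set. D–F#–A doesn't fit — on degree 7 E major would have D#dim (vii°). D is the degree-7 chord of E minor, so it is the borrowed bVII.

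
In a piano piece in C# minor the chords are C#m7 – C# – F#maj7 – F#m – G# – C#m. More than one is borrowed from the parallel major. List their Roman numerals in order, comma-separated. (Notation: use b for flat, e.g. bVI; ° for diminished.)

C# minor has the diatonic set C#m, D#dim, E, F#m, G#, A, B (with V from harmonic minor). C#m7, F#m, G# and C#m all belong to that set. C# (C#–E#–G#) doesn't fit — on degree 1 C# minor would have C#m (i). C# is the degree-1 chord of C# major, so it is the borrowed I. F#maj7 (F#–A#–C#–E#) is not: scale degree 4 in C# minor carries F#m (iv). In C# major the chord on that degree is F#maj7, so here it functions as IVmaj7, borrowed from the parallel major.

I, IVmaj7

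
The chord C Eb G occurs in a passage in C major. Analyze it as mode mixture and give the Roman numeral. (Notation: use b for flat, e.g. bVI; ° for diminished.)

i

C is scale degree 1 in C major. Diatonically C major has C (I) on that degree; C–Eb–G is instead the minor chord native to C minor, so it takes the label i.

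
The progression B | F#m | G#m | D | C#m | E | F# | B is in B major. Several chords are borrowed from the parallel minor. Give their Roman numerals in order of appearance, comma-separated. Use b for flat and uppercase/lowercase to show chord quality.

B major has the diatonic set B, C#m, D#m, E, F#, G#m, A#dim. B, G#m, C#m, E and F# are all diatonic. But F#m (F#–A–C#) is foreign: the diatonic V on degree 5 is F#, whereas F#m comes from B minor. It is labeled v. But D (D–F#–A) is foreign: the diatonic iii on degree 3 is D#m, whereas D comes from B minor. It is labeled bIII.

v, bIII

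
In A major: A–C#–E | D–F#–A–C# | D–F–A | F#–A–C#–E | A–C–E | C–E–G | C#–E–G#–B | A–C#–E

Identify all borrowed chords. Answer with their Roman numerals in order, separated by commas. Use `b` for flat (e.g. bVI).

iv, i, bIII

In A major the diatonic chords are A, Bm, C#m, D, E, F#m, G#dim. Of the given chords, A–C#–E = A, D–F#–A–C# = Dmaj7, F#–A–C#–E = F#m7 and C#–E–G#–B = C#m7 are diatonic. D–F–A is not: scale degree 4 in A major carries D (IV). In A minor the chord on that degree is Dm, so here it functions as iv, borrowed from the parallel minor. But A–C–E is foreign: the diatonic I on degree 1 is A, whereas Am comes from A minor. It is labeled i. C–E–G is not: scale degree 3 in A major carries C#m (iii). In A minor the chord on that degree is C, so here it functions as bIII, borrowed from the parallel minor.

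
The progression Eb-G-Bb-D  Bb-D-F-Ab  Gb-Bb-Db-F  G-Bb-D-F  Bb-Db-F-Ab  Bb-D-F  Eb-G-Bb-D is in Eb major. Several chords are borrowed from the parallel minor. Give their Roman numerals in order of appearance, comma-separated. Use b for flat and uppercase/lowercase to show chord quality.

Eb major has the diatonic set Eb, Fm, Gm, Ab, Bb, Cm, Ddim. Of the given chords, Eb–G–Bb–D = Ebmaj7, Bb–D–F–Ab = Bb7, G–Bb–D–F = Gm7 and Bb–D–F = Bb are diatonic. Gb–Bb–Db–F is not: scale degree 3 in Eb major carries Gm (iii). In Eb minor the chord on that degree is Gbmaj7, so here it functions as bIIImaj7, borrowed from the parallel minor. But Bb–Db–F–Ab is foreign: the diatonic V on degree 5 is Bb, whereas Bbm7 comes from Eb minor. It is labeled v7.

bIIImaj7, v7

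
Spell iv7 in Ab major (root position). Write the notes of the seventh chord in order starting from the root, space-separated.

The root, Db, is scale degree 4 — the same note in Ab major and Ab minor; only the chord quality changes. Building the minor-seventh chord from the parallel minor on Db: Db–Fb–Ab–Cb.

Db Fb Ab Cb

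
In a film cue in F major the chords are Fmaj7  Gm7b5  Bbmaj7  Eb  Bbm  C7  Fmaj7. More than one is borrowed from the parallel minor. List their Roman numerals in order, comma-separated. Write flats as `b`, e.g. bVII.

F major has the diatonic set F, Gm, Am, Bb, C, Dm, Edim. Of the given chords, Fmaj7, Bbmaj7 and C7 are diatonic. But Gm7b5 (G–Bb–Db–F) is foreign: the diatonic ii on degree 2 is Gm, whereas Gm7b5 comes from F minor. It is labeled iiø7. Eb (Eb–G–Bb) is not: scale degree 7 in F major carries Edim (vii°). In F minor the chord on that degree is Eb, so here it functions as bVII, borrowed from the parallel minor. Bbm (Bb–Db–F) doesn't fit — on degree 4 F major would have Bb (IV). Bbm is the degree-4 chord of F minor, so it is the borrowed iv.

iiø7, bVII, iv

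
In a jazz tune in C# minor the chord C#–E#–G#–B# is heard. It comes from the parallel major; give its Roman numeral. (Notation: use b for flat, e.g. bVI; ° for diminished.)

The root C# is the diatonic 1st degree of C# minor; the borrowing shows in the chord quality. C#–E#–G#–B# is a major-seventh chord — the form found in C# major, not the diatonic i (C#m). Borrowed into C# minor it is written Imaj7.

Imaj7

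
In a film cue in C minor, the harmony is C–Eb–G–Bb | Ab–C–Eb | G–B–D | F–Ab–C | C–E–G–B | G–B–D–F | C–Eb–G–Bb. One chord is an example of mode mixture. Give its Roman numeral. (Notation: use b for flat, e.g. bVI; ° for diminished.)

Imaj7

The diatonic triads in C minor (with V from harmonic minor) are Cm, Ddim, Eb, Fm, G, Ab, Bb. Of the given chords, C–Eb–G–Bb = Cm7, Ab–C–Eb = Ab, G–B–D = G, F–Ab–C = Fm and G–B–D–F = G7 are diatonic. C–E–G–B doesn't fit — on degree 1 C minor would have Cm (i). Cmaj7 is the degree-1 chord of C major, so it is the borrowed Imaj7.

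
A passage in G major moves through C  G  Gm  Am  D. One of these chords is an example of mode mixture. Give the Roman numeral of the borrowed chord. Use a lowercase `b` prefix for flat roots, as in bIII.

The diatonic triads in G major are G, Am, Bm, C, D, Em, F#dim. C, G, Am and D all belong to that set. Gm (G–Bb–D) is not: scale degree 1 in G major carries G (I). In G minor the chord on that degree is Gm, so here it functions as i, borrowed from the parallel minor.

i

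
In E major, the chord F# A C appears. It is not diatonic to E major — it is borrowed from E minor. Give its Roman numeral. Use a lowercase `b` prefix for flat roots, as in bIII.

ii°

The root F# is the diatonic 2nd degree of E major; the borrowing shows in the chord quality. F#–A–C is a diminished chord — the form found in E minor, not the diatonic ii (F#m). Borrowed into E major it is written ii°.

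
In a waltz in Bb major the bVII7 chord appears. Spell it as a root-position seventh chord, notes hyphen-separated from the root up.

Scale degree 7 in Bb major is A. bVII7 uses the lowered form, Ab, taken from Bb minor. In Bb minor the chord on Ab is Ab–C–Eb–Gb.

Ab-C-Eb-Gb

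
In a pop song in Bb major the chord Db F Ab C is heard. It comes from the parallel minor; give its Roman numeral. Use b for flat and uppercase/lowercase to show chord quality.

Db is the lowered form of scale degree 3 in Bb major (the diatonic degree 3 is D). The diatonic chord on degree 3 would be Dm (iii), but Db–F–Ab–C is the major-seventh chord from Bb minor. As a borrowed chord it is labeled bIIImaj7.

bIIImaj7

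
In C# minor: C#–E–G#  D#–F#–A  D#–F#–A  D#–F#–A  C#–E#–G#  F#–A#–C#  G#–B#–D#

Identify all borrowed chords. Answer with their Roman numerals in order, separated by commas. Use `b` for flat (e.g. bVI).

C# minor has the diatonic set C#m, D#dim, E, F#m, G#, A, B (with V from harmonic minor). C#–E–G# = C#m, D#–F#–A = D#dim and G#–B#–D# = G# are all diatonic. C#–E#–G# is not: scale degree 1 in C# minor carries C#m (i). In C# major the chord on that degree is C#, so here it functions as I, borrowed from the parallel major. But F#–A#–C# is foreign: the diatonic iv on degree 4 is F#m, whereas F# comes from C# major. It is labeled IV.

I, IV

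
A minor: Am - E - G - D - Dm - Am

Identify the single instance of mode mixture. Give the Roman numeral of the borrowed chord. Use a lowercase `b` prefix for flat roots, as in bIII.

A minor has the diatonic set Am, Bdim, C, Dm, E, F, G (with V from harmonic minor). Am, E, G and Dm all belong to that set. D (D–F#–A) is not: scale degree 4 in A minor carries Dm (iv). In A major the chord on that degree is D, so here it functions as IV, borrowed from the parallel major.

IV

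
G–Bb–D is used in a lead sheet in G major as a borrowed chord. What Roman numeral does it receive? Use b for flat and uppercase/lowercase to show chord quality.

i

G is scale degree 1 in G major. G–Bb–D is a minor chord — the form found in G minor, not the diatonic I (G). Borrowed into G major it is written i.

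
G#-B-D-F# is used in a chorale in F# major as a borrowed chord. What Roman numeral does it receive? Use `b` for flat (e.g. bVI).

iiø7

G# is scale degree 2 in F# major. G#–B–D–F# is a half-diminished-seventh chord — the form found in F# minor, not the diatonic ii (G#m). Borrowed into F# major it is written iiø7.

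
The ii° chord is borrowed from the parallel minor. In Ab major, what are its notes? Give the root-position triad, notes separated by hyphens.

Bb-Db-Fb

The root, Bb, is scale degree 2 — the same note in Ab major and Ab minor; only the chord quality changes. Building the diminished chord from the parallel minor on Bb: Bb–Db–Fb.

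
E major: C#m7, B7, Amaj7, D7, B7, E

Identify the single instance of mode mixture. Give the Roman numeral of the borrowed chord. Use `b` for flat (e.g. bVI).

In E major the diatonic chords are E, F#m, G#m, A, B, C#m, D#dim. C#m7, B7, Amaj7 and E are all diatonic. D7 (D–F#–A–C) doesn't fit — on degree 7 E major would have D#dim (vii°). D7 is the degree-7 chord of E minor, so it is the borrowed bVII7.

bVII7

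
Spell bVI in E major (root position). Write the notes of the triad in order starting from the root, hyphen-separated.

Scale degree 6 in E major is C#. bVI uses the lowered form, C, taken from E minor. In E minor the chord on C is C–E–G.

C-E-G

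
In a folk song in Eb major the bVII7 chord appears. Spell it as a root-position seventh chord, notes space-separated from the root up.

The root of bVII7 is the lowered 7th degree: D becomes Db. Stacking thirds in Eb minor on Db gives Db–F–Ab–Cb.

Db F Ab Cb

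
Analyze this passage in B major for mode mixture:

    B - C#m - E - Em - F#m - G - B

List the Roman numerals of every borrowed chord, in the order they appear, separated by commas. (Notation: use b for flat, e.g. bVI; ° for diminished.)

In B major the diatonic chords are B, C#m, D#m, E, F#, G#m, A#dim. B, C#m and E are all diatonic. But Em (E–G–B) is foreign: the diatonic IV on degree 4 is E, whereas Em comes from B minor. It is labeled iv. F#m (F#–A–C#) is not: scale degree 5 in B major carries F# (V). In B minor the chord on that degree is F#m, so here it functions as v, borrowed from the parallel minor. But G (G–B–D) is foreign: the diatonic vi on degree 6 is G#m, whereas G comes from B minor. It is labeled bVI.

iv, v, bVI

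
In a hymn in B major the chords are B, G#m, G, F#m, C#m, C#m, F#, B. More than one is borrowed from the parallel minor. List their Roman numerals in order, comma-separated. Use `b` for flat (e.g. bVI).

bVI, v

In B major the diatonic chords are B, C#m, D#m, E, F#, G#m, A#dim. B, G#m, C#m and F# are all diatonic. But G (G–B–D) is foreign: the diatonic vi on degree 6 is G#m, whereas G comes from B minor. It is labeled bVI. But F#m (F#–A–C#) is foreign: the diatonic V on degree 5 is F#, whereas F#m comes from B minor. It is labeled v.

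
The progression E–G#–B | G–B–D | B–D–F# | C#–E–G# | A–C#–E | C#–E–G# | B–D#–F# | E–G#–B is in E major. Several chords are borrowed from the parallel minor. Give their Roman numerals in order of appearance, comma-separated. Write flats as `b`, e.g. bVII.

bIII, v

E major has the diatonic set E, F#m, G#m, A, B, C#m, D#dim. E–G#–B = E, C#–E–G# = C#m, A–C#–E = A and B–D#–F# = B are all diatonic. G–B–D doesn't fit — on degree 3 E major would have G#m (iii). G is the degree-3 chord of E minor, so it is the borrowed bIII. B–D–F# doesn't fit — on degree 5 E major would have B (V). Bm is the degree-5 chord of E minor, so it is the borrowed v.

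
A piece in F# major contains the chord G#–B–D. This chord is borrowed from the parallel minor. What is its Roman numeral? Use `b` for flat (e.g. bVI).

G# is scale degree 2 in F# major. Diatonically F# major has G#m (ii) on that degree; G#–B–D is instead the diminished chord native to F# minor, so it takes the label ii°.

ii°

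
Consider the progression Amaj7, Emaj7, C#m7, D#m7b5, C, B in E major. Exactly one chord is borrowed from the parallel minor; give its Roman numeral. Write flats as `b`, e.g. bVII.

bVI

E major has the diatonic set E, F#m, G#m, A, B, C#m, D#dim. Of the given chords, Amaj7, Emaj7, C#m7, D#m7b5 and B are diatonic. C (C–E–G) is not: scale degree 6 in E major carries C#m (vi). In E minor the chord on that degree is C, so here it functions as bVI, borrowed from the parallel minor.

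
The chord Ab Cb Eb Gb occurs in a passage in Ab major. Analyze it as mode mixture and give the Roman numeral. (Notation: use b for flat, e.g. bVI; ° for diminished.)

i7

The root Ab is the diatonic 1st degree of Ab major; the borrowing shows in the chord quality. Ab–Cb–Eb–Gb is a minor-seventh chord — the form found in Ab minor, not the diatonic I (Ab). Borrowed into Ab major it is written i7.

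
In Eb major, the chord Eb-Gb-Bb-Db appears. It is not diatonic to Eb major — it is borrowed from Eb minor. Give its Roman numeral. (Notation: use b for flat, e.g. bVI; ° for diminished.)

i7

The root Eb is the diatonic 1st degree of Eb major; the borrowing shows in the chord quality. The diatonic chord on degree 1 would be Eb (I), but Eb–Gb–Bb–Db is the minor-seventh chord from Eb minor. As a borrowed chord it is labeled i7.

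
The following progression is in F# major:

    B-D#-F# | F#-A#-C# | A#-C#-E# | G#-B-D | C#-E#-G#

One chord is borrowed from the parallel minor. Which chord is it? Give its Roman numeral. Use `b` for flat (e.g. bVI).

F# major has the diatonic set F#, G#m, A#m, B, C#, D#m, E#dim. Of the given chords, B–D#–F# = B, F#–A#–C# = F#, A#–C#–E# = A#m and C#–E#–G# = C# are diatonic. But G#–B–D is foreign: the diatonic ii on degree 2 is G#m, whereas G#dim comes from F# minor. It is labeled ii°.

ii°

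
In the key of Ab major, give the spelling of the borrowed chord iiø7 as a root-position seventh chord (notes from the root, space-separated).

The root, Bb, is scale degree 2 — the same note in Ab major and Ab minor; only the chord quality changes. Building the half-diminished-seventh chord from the parallel minor on Bb: Bb–Db–Fb–Ab.

Bb Db Fb Ab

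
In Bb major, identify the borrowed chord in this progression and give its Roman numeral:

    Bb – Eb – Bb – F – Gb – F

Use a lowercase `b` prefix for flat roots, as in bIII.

Bb major has the diatonic set Bb, Cm, Dm, Eb, F, Gm, Adim. Of the given chords, Bb, Eb and F are diatonic. Gb (Gb–Bb–Db) is not: scale degree 6 in Bb major carries Gm (vi). In Bb minor the chord on that degree is Gb, so here it functions as bVI, borrowed from the parallel minor.

bVI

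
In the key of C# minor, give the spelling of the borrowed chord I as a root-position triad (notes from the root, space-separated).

C# E# G#

The root, C#, is scale degree 1 — the same note in C# minor and C# major; only the chord quality changes. Building the major chord from the parallel major on C#: C#–E#–G#.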